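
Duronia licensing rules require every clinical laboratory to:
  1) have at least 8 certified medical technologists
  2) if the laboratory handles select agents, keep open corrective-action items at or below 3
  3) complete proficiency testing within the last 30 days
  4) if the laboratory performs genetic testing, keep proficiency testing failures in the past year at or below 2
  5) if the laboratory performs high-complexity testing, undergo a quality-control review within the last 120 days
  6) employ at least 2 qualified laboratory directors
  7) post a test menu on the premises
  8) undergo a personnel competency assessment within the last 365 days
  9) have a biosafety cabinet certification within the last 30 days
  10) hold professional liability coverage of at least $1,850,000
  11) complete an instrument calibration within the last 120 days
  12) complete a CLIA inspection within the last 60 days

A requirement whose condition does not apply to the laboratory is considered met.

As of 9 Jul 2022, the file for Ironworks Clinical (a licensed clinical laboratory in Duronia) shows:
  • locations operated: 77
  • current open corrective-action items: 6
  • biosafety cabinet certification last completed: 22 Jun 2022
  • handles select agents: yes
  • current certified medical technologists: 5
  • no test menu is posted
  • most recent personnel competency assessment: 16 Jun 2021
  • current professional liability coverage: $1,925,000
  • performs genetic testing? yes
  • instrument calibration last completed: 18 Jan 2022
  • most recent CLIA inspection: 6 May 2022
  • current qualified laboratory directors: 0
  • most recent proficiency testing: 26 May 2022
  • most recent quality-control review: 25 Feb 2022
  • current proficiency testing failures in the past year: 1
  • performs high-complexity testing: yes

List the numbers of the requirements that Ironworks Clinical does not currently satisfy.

1, 2, 3, 5, 6, 7, 8, 11, 12

1. certified medical technologists 5 < 8 → not met
2. condition 'handles select agents' holds; open corrective-action items 6 > 3 → not met
3. proficiency testing 44 days ago vs limit 30 → not met
4. condition 'performs genetic testing' holds; proficiency testing failures in the past year 1 ≤ 2 → met
5. condition 'performs high-complexity testing' holds; quality-control review 134 days ago vs limit 120 → not met
6. qualified laboratory directors 0 < 2 → not met
7. test menu absent → not met
8. personnel competency assessment 388 days ago vs limit 365 → not met
9. biosafety cabinet certification 17 days ago vs limit 30 → met
10. professional liability coverage $1,925,000 ≥ $1,850,000 → met
11. instrument calibration 172 days ago vs limit 120 → not met
12. CLIA inspection 64 days ago vs limit 60 → not met
Not met: 1, 2, 3, 5, 6, 7, 8, 11, 12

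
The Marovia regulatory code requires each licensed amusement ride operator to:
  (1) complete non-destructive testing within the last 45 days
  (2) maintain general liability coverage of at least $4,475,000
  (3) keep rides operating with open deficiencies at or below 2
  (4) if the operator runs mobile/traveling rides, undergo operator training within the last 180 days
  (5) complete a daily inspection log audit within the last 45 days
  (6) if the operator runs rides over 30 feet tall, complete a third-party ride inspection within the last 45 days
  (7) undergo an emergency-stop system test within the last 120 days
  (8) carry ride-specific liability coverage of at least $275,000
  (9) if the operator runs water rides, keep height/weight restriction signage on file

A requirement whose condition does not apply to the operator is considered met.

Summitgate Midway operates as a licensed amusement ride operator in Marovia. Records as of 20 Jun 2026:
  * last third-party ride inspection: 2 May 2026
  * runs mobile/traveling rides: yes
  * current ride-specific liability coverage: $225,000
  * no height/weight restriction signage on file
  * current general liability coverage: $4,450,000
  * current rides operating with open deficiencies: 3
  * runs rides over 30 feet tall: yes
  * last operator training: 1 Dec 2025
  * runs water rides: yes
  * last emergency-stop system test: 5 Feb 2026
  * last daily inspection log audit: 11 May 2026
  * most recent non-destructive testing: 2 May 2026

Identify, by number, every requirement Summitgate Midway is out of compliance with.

1, 2, 3, 4, 6, 7, 8, 9

1. non-destructive testing 49 days ago vs limit 45 → not met
2. general liability coverage $4,450,000 < $4,475,000 → not met
3. rides operating with open deficiencies 3 > 2 → not met
4. condition 'runs mobile/traveling rides' holds; operator training 201 days ago vs limit 180 → not met
5. daily inspection log audit 40 days ago vs limit 45 → met
6. condition 'runs rides over 30 feet tall' holds; third-party ride inspection 49 days ago vs limit 45 → not met
7. emergency-stop system test 135 days ago vs limit 120 → not met
8. ride-specific liability coverage $225,000 < $275,000 → not met
9. condition 'runs water rides' holds; height/weight restriction signage absent → not met
Not met: 1, 2, 3, 4, 6, 7, 8, 9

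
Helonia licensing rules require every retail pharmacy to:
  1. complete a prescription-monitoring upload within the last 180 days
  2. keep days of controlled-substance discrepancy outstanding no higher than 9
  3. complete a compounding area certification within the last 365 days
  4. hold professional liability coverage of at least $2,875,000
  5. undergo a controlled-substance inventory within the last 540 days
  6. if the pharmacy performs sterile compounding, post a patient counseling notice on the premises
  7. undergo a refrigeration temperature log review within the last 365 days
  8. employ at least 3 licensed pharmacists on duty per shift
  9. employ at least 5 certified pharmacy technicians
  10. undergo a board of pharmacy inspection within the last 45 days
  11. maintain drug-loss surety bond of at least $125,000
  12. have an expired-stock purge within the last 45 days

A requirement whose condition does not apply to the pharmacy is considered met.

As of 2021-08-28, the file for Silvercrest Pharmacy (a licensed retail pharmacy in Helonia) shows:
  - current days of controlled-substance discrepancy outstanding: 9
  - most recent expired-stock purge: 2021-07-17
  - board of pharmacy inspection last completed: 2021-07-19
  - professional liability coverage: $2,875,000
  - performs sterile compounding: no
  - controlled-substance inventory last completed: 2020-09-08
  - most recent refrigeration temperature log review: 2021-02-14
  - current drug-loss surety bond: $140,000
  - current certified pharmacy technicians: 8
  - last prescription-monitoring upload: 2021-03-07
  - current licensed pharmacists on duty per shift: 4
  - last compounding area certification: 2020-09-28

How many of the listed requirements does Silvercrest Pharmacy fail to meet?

0

1. prescription-monitoring upload 174 days ago vs limit 180 → met
2. days of controlled-substance discrepancy outstanding 9 ≤ 9 → met
3. compounding area certification 334 days ago vs limit 365 → met
4. professional liability coverage $2,875,000 ≥ $2,875,000 → met
5. controlled-substance inventory 354 days ago vs limit 540 → met
6. condition 'performs sterile compounding' does not hold → requirement n/a → met
7. refrigeration temperature log review 195 days ago vs limit 365 → met
8. licensed pharmacists on duty per shift 4 ≥ 3 → met
9. certified pharmacy technicians 8 ≥ 5 → met
10. board of pharmacy inspection 40 days ago vs limit 45 → met
11. drug-loss surety bond $140,000 ≥ $125,000 → met
12. expired-stock purge 42 days ago vs limit 45 → met
Not met: 0 of 12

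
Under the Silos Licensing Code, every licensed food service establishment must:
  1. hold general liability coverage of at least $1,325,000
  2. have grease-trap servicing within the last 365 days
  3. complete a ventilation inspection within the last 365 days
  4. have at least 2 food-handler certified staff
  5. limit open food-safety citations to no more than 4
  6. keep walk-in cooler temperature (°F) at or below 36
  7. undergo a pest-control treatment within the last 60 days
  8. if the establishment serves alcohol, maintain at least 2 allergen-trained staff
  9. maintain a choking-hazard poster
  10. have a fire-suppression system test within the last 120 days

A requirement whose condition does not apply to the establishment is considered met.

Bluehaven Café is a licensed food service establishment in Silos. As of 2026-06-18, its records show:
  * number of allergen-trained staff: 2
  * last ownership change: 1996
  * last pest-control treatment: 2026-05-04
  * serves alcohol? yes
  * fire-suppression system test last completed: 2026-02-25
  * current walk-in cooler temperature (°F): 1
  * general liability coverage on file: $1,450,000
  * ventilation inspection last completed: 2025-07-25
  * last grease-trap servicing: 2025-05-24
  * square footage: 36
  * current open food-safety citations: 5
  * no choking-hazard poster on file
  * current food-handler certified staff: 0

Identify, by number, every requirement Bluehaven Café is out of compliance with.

1. general liability coverage $1,450,000 ≥ $1,325,000 → met
2. grease-trap servicing 390 days ago vs limit 365 → not met
3. ventilation inspection 328 days ago vs limit 365 → met
4. food-handler certified staff 0 < 2 → not met
5. open food-safety citations 5 > 4 → not met
6. walk-in cooler temperature (°F) 1 ≤ 36 → met
7. pest-control treatment 45 days ago vs limit 60 → met
8. condition 'serves alcohol' holds; allergen-trained staff 2 ≥ 2 → met
9. choking-hazard poster absent → not met
10. fire-suppression system test 113 days ago vs limit 120 → met
Not met: 2, 4, 5, 9

2, 4, 5, 9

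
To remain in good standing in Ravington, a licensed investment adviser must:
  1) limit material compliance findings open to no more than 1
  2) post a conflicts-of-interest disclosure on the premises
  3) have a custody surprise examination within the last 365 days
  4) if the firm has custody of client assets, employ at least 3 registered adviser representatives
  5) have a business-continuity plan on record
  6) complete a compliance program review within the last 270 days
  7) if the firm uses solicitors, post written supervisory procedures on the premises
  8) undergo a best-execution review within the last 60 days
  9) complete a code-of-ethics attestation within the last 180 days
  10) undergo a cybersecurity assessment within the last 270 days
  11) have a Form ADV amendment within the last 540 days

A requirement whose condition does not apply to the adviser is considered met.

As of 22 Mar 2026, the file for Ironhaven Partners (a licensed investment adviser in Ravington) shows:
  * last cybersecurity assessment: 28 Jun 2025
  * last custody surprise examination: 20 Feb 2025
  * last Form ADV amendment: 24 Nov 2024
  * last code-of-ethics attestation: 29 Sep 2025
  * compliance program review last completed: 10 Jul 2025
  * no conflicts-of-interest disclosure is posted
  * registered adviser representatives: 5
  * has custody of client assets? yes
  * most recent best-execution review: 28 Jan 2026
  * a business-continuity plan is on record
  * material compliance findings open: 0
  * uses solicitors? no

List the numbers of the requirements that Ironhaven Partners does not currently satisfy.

2, 3

1. material compliance findings open 0 ≤ 1 → met
2. conflicts-of-interest disclosure absent → not met
3. custody surprise examination 395 days ago vs limit 365 → not met
4. condition 'has custody of client assets' holds; registered adviser representatives 5 ≥ 3 → met
5. business-continuity plan present → met
6. compliance program review 255 days ago vs limit 270 → met
7. condition 'uses solicitors' does not hold → requirement n/a → met
8. best-execution review 53 days ago vs limit 60 → met
9. code-of-ethics attestation 174 days ago vs limit 180 → met
10. cybersecurity assessment 267 days ago vs limit 270 → met
11. Form ADV amendment 483 days ago vs limit 540 → met
Not met: 2, 3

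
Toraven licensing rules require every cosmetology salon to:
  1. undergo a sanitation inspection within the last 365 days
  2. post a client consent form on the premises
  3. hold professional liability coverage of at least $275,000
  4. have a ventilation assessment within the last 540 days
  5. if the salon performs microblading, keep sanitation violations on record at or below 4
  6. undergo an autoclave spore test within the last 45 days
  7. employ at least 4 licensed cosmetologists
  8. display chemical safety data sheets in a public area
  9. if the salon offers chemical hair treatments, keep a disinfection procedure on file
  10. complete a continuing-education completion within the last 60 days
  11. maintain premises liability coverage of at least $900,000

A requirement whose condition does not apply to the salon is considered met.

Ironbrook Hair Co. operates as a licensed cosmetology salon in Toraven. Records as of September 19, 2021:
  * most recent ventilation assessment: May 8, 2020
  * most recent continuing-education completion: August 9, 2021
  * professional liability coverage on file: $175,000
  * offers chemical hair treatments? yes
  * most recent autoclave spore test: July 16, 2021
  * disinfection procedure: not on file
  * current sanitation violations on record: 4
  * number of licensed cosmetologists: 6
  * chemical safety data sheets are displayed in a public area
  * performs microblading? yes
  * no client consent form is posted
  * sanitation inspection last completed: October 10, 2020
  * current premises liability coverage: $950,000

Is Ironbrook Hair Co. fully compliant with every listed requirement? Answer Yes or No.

1. sanitation inspection 344 days ago vs limit 365 → met
2. client consent form absent → not met
3. professional liability coverage $175,000 < $275,000 → not met
4. ventilation assessment 499 days ago vs limit 540 → met
5. condition 'performs microblading' holds; sanitation violations on record 4 ≤ 4 → met
6. autoclave spore test 65 days ago vs limit 45 → not met
7. licensed cosmetologists 6 ≥ 4 → met
8. chemical safety data sheets present → met
9. condition 'offers chemical hair treatments' holds; disinfection procedure absent → not met
10. continuing-education completion 41 days ago vs limit 60 → met
11. premises liability coverage $950,000 ≥ $900,000 → met
Not met: 2, 3, 6, 9

No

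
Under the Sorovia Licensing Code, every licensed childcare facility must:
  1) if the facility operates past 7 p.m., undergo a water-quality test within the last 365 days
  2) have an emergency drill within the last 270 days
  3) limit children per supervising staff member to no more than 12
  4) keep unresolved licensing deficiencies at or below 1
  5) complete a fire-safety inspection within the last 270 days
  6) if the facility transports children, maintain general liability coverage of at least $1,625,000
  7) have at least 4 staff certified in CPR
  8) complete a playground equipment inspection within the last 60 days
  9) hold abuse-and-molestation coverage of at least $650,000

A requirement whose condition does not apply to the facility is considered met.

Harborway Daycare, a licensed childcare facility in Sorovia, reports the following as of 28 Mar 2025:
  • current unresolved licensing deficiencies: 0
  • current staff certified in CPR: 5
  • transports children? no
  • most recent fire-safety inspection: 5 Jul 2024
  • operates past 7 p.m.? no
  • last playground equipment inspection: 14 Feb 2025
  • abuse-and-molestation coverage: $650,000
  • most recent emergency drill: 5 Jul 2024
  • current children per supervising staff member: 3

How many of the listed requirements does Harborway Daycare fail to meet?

0

1. condition 'operates past 7 p.m.' does not hold → requirement n/a → met
2. emergency drill 266 days ago vs limit 270 → met
3. children per supervising staff member 3 ≤ 12 → met
4. unresolved licensing deficiencies 0 ≤ 1 → met
5. fire-safety inspection 266 days ago vs limit 270 → met
6. condition 'transports children' does not hold → requirement n/a → met
7. staff certified in CPR 5 ≥ 4 → met
8. playground equipment inspection 42 days ago vs limit 60 → met
9. abuse-and-molestation coverage $650,000 ≥ $650,000 → met
Not met: 0 of 9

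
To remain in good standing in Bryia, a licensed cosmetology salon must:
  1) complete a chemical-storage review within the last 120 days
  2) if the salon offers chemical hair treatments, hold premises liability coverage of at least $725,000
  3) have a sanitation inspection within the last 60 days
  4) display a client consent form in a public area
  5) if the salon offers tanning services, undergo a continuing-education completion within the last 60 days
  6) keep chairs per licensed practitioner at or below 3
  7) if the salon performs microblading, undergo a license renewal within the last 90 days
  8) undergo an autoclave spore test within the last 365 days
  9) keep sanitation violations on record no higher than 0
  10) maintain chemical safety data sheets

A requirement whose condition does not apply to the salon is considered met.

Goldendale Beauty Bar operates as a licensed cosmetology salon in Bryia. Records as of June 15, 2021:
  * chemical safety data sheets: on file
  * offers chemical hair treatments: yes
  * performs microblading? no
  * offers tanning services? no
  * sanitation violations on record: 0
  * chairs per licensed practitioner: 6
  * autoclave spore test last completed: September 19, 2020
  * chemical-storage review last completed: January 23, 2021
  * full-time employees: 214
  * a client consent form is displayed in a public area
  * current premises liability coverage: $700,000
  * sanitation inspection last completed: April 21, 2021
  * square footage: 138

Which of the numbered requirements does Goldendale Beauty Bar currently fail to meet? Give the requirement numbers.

1. chemical-storage review 143 days ago vs limit 120 → not met
2. condition 'offers chemical hair treatments' holds; premises liability coverage $700,000 < $725,000 → not met
3. sanitation inspection 55 days ago vs limit 60 → met
4. client consent form present → met
5. condition 'offers tanning services' does not hold → requirement n/a → met
6. chairs per licensed practitioner 6 > 3 → not met
7. condition 'performs microblading' does not hold → requirement n/a → met
8. autoclave spore test 269 days ago vs limit 365 → met
9. sanitation violations on record 0 ≤ 0 → met
10. chemical safety data sheets present → met
Not met: 1, 2, 6

1, 2, 6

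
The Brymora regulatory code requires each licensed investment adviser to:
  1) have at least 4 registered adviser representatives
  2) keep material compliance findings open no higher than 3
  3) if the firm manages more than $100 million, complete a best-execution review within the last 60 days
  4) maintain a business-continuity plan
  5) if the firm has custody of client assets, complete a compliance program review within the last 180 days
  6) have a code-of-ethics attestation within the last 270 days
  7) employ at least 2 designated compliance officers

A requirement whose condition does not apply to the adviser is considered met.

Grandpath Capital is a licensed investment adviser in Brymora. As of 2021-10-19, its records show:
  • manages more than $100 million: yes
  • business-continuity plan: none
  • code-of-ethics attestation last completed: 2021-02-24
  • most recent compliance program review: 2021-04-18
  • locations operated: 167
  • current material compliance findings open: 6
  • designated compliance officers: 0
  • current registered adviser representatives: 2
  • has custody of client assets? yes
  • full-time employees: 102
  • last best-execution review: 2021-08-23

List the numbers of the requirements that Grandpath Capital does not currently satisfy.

1, 2, 4, 5, 7

1. registered adviser representatives 2 < 4 → not met
2. material compliance findings open 6 > 3 → not met
3. condition 'manages more than $100 million' holds; best-execution review 57 days ago vs limit 60 → met
4. business-continuity plan absent → not met
5. condition 'has custody of client assets' holds; compliance program review 184 days ago vs limit 180 → not met
6. code-of-ethics attestation 237 days ago vs limit 270 → met
7. designated compliance officers 0 < 2 → not met
Not met: 1, 2, 4, 5, 7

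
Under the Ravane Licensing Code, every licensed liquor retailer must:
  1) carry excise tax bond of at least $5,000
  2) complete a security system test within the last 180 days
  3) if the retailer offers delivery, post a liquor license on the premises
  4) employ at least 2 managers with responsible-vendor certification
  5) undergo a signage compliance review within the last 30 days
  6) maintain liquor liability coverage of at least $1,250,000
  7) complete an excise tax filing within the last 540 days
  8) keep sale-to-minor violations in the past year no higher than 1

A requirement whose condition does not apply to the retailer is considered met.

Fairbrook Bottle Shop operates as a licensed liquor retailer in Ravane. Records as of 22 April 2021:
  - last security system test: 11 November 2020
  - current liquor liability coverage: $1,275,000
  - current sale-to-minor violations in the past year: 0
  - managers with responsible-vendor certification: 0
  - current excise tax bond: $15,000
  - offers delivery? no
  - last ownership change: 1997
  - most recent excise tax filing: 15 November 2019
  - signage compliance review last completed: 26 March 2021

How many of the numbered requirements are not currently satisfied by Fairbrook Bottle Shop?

1

1. excise tax bond $15,000 ≥ $5,000 → met
2. security system test 162 days ago vs limit 180 → met
3. condition 'offers delivery' does not hold → requirement n/a → met
4. managers with responsible-vendor certification 0 < 2 → not met
5. signage compliance review 27 days ago vs limit 30 → met
6. liquor liability coverage $1,275,000 ≥ $1,250,000 → met
7. excise tax filing 524 days ago vs limit 540 → met
8. sale-to-minor violations in the past year 0 ≤ 1 → met
Not met: 1 of 8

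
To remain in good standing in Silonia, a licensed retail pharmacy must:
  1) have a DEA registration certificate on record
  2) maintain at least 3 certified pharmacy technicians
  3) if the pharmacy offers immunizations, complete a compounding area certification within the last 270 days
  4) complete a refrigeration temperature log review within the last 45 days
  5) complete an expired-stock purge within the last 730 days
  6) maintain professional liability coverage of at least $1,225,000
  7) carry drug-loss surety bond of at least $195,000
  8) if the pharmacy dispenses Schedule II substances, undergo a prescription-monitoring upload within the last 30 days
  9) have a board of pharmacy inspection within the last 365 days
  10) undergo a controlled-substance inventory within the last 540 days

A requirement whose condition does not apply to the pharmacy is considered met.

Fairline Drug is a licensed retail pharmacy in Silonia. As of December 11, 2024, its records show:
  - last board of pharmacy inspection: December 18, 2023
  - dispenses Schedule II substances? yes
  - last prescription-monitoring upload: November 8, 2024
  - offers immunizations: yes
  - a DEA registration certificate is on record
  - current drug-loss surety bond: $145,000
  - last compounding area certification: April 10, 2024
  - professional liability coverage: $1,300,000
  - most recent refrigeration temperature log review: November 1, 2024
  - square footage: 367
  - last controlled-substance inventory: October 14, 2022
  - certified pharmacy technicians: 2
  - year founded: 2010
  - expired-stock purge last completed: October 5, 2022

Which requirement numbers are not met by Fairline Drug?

2, 5, 7, 8, 10

1. DEA registration certificate present → met
2. certified pharmacy technicians 2 < 3 → not met
3. condition 'offers immunizations' holds; compounding area certification 245 days ago vs limit 270 → met
4. refrigeration temperature log review 40 days ago vs limit 45 → met
5. expired-stock purge 798 days ago vs limit 730 → not met
6. professional liability coverage $1,300,000 ≥ $1,225,000 → met
7. drug-loss surety bond $145,000 < $195,000 → not met
8. condition 'dispenses Schedule II substances' holds; prescription-monitoring upload 33 days ago vs limit 30 → not met
9. board of pharmacy inspection 359 days ago vs limit 365 → met
10. controlled-substance inventory 789 days ago vs limit 540 → not met
Not met: 2, 5, 7, 8, 10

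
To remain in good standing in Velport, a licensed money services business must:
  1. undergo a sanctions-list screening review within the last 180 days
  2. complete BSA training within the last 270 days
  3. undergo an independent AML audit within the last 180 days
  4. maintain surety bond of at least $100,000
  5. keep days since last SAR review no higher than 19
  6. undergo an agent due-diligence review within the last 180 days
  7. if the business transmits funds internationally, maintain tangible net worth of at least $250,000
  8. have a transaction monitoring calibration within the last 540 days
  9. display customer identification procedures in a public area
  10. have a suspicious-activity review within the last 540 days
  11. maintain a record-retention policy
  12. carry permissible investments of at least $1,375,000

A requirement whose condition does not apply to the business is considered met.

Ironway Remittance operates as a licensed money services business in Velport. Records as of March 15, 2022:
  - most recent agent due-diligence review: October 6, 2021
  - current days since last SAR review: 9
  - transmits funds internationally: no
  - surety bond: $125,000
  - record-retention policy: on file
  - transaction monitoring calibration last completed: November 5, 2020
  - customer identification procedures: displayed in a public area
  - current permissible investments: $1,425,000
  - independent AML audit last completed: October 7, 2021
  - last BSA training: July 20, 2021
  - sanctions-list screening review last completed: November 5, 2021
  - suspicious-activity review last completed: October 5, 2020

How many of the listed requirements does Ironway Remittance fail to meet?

0

1. sanctions-list screening review 130 days ago vs limit 180 → met
2. BSA training 238 days ago vs limit 270 → met
3. independent AML audit 159 days ago vs limit 180 → met
4. surety bond $125,000 ≥ $100,000 → met
5. days since last SAR review 9 ≤ 19 → met
6. agent due-diligence review 160 days ago vs limit 180 → met
7. condition 'transmits funds internationally' does not hold → requirement n/a → met
8. transaction monitoring calibration 495 days ago vs limit 540 → met
9. customer identification procedures present → met
10. suspicious-activity review 526 days ago vs limit 540 → met
11. record-retention policy present → met
12. permissible investments $1,425,000 ≥ $1,375,000 → met
Not met: 0 of 12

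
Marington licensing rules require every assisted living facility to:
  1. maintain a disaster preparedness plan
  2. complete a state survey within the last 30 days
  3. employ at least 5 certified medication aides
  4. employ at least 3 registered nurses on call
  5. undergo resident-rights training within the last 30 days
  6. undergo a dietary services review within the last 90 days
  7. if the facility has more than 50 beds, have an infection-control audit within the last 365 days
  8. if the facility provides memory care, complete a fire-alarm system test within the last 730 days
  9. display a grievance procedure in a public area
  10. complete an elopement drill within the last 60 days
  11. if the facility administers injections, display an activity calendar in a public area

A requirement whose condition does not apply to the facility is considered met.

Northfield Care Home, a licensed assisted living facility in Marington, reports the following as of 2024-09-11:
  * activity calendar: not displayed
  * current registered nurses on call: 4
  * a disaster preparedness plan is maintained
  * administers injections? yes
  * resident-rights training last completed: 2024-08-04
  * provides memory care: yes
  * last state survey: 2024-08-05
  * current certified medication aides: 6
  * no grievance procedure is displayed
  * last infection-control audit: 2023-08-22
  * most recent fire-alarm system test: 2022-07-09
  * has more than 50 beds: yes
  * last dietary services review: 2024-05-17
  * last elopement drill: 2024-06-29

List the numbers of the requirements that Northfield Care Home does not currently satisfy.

1. disaster preparedness plan present → met
2. state survey 37 days ago vs limit 30 → not met
3. certified medication aides 6 ≥ 5 → met
4. registered nurses on call 4 ≥ 3 → met
5. resident-rights training 38 days ago vs limit 30 → not met
6. dietary services review 117 days ago vs limit 90 → not met
7. condition 'has more than 50 beds' holds; infection-control audit 386 days ago vs limit 365 → not met
8. condition 'provides memory care' holds; fire-alarm system test 795 days ago vs limit 730 → not met
9. grievance procedure absent → not met
10. elopement drill 74 days ago vs limit 60 → not met
11. condition 'administers injections' holds; activity calendar absent → not met
Not met: 2, 5, 6, 7, 8, 9, 10, 11

2, 5, 6, 7, 8, 9, 10, 11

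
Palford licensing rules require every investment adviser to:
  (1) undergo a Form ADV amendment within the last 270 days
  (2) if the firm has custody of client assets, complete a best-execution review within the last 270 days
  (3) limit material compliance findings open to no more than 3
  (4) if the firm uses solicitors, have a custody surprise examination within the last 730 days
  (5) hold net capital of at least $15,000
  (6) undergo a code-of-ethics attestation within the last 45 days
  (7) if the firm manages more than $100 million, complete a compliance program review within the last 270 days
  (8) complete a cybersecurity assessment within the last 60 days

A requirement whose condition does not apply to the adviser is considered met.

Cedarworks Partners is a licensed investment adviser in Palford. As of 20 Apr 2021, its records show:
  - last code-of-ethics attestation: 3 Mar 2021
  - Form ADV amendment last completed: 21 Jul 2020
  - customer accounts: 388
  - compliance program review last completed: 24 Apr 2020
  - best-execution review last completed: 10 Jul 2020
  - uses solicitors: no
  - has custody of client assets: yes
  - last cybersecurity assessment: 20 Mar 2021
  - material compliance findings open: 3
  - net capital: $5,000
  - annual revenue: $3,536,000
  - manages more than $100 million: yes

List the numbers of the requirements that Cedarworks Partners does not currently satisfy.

1. Form ADV amendment 273 days ago vs limit 270 → not met
2. condition 'has custody of client assets' holds; best-execution review 284 days ago vs limit 270 → not met
3. material compliance findings open 3 ≤ 3 → met
4. condition 'uses solicitors' does not hold → requirement n/a → met
5. net capital $5,000 < $15,000 → not met
6. code-of-ethics attestation 48 days ago vs limit 45 → not met
7. condition 'manages more than $100 million' holds; compliance program review 361 days ago vs limit 270 → not met
8. cybersecurity assessment 31 days ago vs limit 60 → met
Not met: 1, 2, 5, 6, 7

1, 2, 5, 6, 7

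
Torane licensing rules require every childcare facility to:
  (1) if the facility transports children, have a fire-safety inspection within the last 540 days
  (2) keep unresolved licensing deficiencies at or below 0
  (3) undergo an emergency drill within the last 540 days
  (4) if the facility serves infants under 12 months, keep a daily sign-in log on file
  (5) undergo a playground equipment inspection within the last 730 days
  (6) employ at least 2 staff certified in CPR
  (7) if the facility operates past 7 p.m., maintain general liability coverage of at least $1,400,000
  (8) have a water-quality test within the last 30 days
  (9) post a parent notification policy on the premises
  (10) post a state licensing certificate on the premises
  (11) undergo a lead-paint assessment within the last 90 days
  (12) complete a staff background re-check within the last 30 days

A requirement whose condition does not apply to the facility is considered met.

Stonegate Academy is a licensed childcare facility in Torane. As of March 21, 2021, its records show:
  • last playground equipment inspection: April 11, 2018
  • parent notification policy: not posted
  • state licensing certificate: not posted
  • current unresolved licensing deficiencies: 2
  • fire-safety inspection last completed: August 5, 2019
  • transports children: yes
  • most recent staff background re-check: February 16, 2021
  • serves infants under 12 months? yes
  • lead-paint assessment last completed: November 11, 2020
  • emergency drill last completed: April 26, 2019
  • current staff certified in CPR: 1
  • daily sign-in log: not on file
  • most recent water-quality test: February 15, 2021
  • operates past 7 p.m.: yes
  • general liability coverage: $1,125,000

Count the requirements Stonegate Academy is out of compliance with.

1. condition 'transports children' holds; fire-safety inspection 594 days ago vs limit 540 → not met
2. unresolved licensing deficiencies 2 > 0 → not met
3. emergency drill 695 days ago vs limit 540 → not met
4. condition 'serves infants under 12 months' holds; daily sign-in log absent → not met
5. playground equipment inspection 1075 days ago vs limit 730 → not met
6. staff certified in CPR 1 < 2 → not met
7. condition 'operates past 7 p.m.' holds; general liability coverage $1,125,000 < $1,400,000 → not met
8. water-quality test 34 days ago vs limit 30 → not met
9. parent notification policy absent → not met
10. state licensing certificate absent → not met
11. lead-paint assessment 130 days ago vs limit 90 → not met
12. staff background re-check 33 days ago vs limit 30 → not met
Not met: 12 of 12

12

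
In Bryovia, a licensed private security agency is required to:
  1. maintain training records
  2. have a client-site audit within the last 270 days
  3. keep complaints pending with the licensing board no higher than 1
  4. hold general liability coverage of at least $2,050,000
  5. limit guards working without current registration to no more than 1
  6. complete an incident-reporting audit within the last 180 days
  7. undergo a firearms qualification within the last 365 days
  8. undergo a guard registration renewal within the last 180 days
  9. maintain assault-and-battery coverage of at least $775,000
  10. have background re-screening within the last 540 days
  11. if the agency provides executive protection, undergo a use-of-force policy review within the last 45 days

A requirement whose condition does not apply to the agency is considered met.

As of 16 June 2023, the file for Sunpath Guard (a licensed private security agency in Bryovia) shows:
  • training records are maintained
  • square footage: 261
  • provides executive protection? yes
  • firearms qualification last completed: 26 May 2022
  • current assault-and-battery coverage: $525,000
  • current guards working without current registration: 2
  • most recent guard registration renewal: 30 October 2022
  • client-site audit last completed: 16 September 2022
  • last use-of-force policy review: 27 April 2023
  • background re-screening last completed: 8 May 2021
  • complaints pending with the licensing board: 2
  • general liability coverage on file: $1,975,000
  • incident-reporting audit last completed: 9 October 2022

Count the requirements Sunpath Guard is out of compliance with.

1. training records present → met
2. client-site audit 273 days ago vs limit 270 → not met
3. complaints pending with the licensing board 2 > 1 → not met
4. general liability coverage $1,975,000 < $2,050,000 → not met
5. guards working without current registration 2 > 1 → not met
6. incident-reporting audit 250 days ago vs limit 180 → not met
7. firearms qualification 386 days ago vs limit 365 → not met
8. guard registration renewal 229 days ago vs limit 180 → not met
9. assault-and-battery coverage $525,000 < $775,000 → not met
10. background re-screening 769 days ago vs limit 540 → not met
11. condition 'provides executive protection' holds; use-of-force policy review 50 days ago vs limit 45 → not met
Not met: 10 of 11

10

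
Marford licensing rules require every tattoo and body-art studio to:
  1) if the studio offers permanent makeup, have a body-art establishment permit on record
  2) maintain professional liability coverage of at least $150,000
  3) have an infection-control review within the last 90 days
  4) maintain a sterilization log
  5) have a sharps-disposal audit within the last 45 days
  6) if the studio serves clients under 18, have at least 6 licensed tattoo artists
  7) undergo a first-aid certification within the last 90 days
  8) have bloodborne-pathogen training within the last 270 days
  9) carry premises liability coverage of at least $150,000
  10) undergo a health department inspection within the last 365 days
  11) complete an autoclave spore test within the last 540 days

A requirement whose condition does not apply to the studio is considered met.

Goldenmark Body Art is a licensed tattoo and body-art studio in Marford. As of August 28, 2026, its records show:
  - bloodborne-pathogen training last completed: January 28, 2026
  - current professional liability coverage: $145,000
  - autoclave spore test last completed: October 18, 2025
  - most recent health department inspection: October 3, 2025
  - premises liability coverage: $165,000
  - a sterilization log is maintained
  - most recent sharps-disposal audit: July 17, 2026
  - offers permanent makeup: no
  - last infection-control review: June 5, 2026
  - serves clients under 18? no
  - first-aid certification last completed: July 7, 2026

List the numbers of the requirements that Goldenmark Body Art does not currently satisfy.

2

1. condition 'offers permanent makeup' does not hold → requirement n/a → met
2. professional liability coverage $145,000 < $150,000 → not met
3. infection-control review 84 days ago vs limit 90 → met
4. sterilization log present → met
5. sharps-disposal audit 42 days ago vs limit 45 → met
6. condition 'serves clients under 18' does not hold → requirement n/a → met
7. first-aid certification 52 days ago vs limit 90 → met
8. bloodborne-pathogen training 212 days ago vs limit 270 → met
9. premises liability coverage $165,000 ≥ $150,000 → met
10. health department inspection 329 days ago vs limit 365 → met
11. autoclave spore test 314 days ago vs limit 540 → met
Not met: 2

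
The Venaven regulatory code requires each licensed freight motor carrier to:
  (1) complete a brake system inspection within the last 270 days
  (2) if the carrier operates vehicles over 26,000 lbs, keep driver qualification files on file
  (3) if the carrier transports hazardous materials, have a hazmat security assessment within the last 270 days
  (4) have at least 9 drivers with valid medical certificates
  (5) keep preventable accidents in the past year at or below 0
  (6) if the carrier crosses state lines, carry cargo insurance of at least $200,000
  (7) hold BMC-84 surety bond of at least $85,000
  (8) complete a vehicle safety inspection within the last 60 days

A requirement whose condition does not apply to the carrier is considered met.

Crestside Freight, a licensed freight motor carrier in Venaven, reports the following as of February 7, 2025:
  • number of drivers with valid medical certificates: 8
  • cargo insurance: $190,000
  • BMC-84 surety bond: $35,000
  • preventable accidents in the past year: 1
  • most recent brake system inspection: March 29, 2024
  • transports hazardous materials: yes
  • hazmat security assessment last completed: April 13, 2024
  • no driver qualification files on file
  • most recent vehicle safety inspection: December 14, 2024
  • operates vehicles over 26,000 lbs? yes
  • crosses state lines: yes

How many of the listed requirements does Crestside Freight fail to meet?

7

1. brake system inspection 315 days ago vs limit 270 → not met
2. condition 'operates vehicles over 26,000 lbs' holds; driver qualification files absent → not met
3. condition 'transports hazardous materials' holds; hazmat security assessment 300 days ago vs limit 270 → not met
4. drivers with valid medical certificates 8 < 9 → not met
5. preventable accidents in the past year 1 > 0 → not met
6. condition 'crosses state lines' holds; cargo insurance $190,000 < $200,000 → not met
7. BMC-84 surety bond $35,000 < $85,000 → not met
8. vehicle safety inspection 55 days ago vs limit 60 → met
Not met: 7 of 8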